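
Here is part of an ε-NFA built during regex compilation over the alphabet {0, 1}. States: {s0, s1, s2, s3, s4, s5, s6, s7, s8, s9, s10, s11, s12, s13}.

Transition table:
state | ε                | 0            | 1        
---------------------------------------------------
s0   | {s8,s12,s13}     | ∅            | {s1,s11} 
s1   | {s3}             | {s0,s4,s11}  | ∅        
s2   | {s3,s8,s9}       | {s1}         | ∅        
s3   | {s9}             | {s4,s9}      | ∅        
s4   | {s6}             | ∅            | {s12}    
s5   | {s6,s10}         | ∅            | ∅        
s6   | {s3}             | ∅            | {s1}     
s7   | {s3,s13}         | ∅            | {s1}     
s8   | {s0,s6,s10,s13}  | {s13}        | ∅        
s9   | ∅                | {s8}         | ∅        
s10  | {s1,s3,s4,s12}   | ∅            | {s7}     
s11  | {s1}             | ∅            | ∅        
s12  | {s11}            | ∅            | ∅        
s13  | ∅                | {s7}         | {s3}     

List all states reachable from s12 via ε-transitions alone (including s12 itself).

{s1, s3, s9, s11, s12}

Start with {s12}.
From s12 via ε: add s11.
From s11 via ε: add s1.
From s1 via ε: add s3.
From s3 via ε: add s9.
No new states can be added; the closed set is {s1, s3, s9, s11, s12}.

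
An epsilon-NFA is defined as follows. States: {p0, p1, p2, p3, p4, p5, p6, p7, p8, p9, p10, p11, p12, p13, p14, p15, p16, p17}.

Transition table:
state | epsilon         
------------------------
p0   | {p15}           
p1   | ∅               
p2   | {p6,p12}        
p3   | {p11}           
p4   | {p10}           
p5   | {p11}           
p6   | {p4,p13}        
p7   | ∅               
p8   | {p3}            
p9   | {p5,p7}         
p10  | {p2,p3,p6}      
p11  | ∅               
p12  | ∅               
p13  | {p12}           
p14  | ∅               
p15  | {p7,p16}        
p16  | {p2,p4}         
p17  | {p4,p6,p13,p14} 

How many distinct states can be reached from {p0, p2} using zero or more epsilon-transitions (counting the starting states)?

Start with {p0, p2}.
From p0 via epsilon: add p15.
From p2 via epsilon: add p6, p12.
From p6 via epsilon: add p4, p13.
From p15 via epsilon: add p7, p16.
From p4 via epsilon: add p10.
From p10 via epsilon: add p3.
From p3 via epsilon: add p11.
epsilon-closure = {p0, p2, p3, p4, p6, p7, p10, p11, p12, p13, p15, p16}, which has 12 states.

12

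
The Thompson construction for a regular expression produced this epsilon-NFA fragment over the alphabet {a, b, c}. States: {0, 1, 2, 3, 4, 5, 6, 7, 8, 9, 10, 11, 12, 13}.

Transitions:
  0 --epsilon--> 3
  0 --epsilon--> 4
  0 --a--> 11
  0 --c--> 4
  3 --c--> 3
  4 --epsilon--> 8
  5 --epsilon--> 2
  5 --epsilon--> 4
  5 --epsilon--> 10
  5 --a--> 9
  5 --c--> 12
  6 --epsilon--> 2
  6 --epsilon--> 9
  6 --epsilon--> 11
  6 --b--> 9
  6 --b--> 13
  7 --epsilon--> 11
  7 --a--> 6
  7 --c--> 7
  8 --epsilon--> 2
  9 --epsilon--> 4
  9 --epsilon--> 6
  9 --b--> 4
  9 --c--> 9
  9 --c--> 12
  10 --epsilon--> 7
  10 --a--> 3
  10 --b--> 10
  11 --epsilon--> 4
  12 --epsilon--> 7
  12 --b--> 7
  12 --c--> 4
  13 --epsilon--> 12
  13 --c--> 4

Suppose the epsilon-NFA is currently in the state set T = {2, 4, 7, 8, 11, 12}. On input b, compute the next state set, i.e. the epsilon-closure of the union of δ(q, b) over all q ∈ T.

{2, 4, 7, 8, 11}

12 on b → {7}.
No b-transition from 2, 4, 7, 8, 11.
Union after reading b: {7}.
Now take the epsilon-closure:
From 7 via epsilon: add 11.
From 11 via epsilon: add 4.
From 4 via epsilon: add 8.
From 8 via epsilon: add 2.
No new states can be added; the closed set is {2, 4, 7, 8, 11}.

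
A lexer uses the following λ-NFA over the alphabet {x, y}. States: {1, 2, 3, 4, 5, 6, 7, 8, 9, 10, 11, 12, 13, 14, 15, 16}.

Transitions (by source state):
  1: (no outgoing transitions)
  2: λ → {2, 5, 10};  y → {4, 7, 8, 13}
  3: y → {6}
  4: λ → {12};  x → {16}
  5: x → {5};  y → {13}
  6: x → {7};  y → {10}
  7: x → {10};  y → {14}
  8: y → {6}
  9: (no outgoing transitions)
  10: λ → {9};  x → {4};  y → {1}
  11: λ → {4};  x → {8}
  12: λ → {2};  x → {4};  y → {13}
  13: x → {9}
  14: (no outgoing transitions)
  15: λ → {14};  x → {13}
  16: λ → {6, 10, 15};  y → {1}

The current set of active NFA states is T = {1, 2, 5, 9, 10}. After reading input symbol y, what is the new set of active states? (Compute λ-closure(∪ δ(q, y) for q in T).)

{1, 2, 4, 5, 7, 8, 9, 10, 12, 13}

2 on y → {4, 7, 8, 13}.
5 on y → {13}.
10 on y → {1}.
No y-transition from 1, 9.
Union after reading y: {1, 4, 7, 8, 13}.
Now take the λ-closure:
From 4 via λ: add 12.
From 12 via λ: add 2.
From 2 via λ: add 5, 10.
From 10 via λ: add 9.
No new states can be added; the closed set is {1, 2, 4, 5, 7, 8, 9, 10, 12, 13}.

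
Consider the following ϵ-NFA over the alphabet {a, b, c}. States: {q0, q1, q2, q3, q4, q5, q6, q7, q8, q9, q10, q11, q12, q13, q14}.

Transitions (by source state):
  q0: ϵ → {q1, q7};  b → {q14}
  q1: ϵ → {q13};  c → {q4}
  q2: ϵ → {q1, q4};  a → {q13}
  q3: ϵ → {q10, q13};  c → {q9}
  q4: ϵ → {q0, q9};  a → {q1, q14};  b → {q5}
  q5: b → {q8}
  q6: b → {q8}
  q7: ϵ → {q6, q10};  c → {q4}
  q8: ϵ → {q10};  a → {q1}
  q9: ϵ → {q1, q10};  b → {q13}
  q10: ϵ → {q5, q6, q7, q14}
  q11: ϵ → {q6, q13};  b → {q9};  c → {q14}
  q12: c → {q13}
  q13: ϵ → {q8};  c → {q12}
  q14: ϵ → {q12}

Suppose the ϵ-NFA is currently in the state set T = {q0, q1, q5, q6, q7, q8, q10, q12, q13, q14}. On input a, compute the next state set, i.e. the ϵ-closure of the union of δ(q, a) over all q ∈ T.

q8 on a → {q1}.
No a-transition from q0, q1, q5, q6, q7, q10, q12, q13, q14.
Union after reading a: {q1}.
Now take the ϵ-closure:
From q1 via ϵ: add q13.
From q13 via ϵ: add q8.
From q8 via ϵ: add q10.
From q10 via ϵ: add q5, q6, q7, q14.
From q14 via ϵ: add q12.
No new states can be added; the closed set is {q1, q5, q6, q7, q8, q10, q12, q13, q14}.

{q1, q5, q6, q7, q8, q10, q12, q13, q14}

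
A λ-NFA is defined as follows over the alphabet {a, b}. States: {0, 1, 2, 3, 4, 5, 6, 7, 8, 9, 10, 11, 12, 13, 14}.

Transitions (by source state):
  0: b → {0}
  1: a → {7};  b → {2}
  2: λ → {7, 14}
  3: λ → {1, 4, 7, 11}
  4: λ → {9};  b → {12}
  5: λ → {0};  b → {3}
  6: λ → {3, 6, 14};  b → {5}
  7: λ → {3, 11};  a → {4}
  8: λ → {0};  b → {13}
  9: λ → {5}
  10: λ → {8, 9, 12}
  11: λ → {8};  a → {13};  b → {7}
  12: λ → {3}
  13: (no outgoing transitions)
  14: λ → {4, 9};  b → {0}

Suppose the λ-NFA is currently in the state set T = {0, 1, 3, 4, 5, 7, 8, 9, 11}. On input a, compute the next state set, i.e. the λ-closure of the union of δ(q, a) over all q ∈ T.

1 on a → {7}.
7 on a → {4}.
11 on a → {13}.
No a-transition from 0, 3, 4, 5, 8, 9.
Union after reading a: {4, 7, 13}.
Now take the λ-closure:
From 4 via λ: add 9.
From 7 via λ: add 3, 11.
From 3 via λ: add 1.
From 9 via λ: add 5.
From 11 via λ: add 8.
From 5 via λ: add 0.
No new states can be added; the closed set is {0, 1, 3, 4, 5, 7, 8, 9, 11, 13}.

{0, 1, 3, 4, 5, 7, 8, 9, 11, 13}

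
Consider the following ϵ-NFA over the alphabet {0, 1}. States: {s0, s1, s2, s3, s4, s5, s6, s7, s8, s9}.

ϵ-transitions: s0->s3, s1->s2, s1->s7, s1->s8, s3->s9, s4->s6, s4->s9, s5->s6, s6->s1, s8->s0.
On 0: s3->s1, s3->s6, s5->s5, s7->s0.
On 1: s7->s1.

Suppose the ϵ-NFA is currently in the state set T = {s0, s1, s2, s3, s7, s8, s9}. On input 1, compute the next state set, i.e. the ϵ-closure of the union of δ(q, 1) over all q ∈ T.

{s0, s1, s2, s3, s7, s8, s9}

s7 on 1 → {s1}.
No 1-transition from s0, s1, s2, s3, s8, s9.
Union after reading 1: {s1}.
Now take the ϵ-closure:
From s1 via ϵ: add s2, s7, s8.
From s8 via ϵ: add s0.
From s0 via ϵ: add s3.
From s3 via ϵ: add s9.
No new states can be added; the closed set is {s0, s1, s2, s3, s7, s8, s9}.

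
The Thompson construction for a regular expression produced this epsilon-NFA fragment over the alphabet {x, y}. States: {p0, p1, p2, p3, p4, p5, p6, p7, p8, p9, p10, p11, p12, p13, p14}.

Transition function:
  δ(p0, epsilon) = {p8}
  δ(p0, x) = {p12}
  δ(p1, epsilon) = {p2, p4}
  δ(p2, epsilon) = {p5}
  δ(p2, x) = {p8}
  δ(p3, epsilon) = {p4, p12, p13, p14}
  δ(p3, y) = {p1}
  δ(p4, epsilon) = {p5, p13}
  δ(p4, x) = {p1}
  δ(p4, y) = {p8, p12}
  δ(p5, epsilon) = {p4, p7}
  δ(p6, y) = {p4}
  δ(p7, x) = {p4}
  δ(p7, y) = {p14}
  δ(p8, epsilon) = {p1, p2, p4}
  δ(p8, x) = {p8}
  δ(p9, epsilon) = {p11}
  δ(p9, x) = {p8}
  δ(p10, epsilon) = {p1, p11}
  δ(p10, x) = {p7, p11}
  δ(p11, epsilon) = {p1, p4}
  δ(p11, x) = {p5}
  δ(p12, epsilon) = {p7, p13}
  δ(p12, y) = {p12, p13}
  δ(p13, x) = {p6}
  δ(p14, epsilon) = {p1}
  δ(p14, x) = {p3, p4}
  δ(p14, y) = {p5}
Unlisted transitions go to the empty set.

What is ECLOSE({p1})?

{p1, p2, p4, p5, p7, p13}

Start with {p1}.
From p1 via epsilon: add p2, p4.
From p2 via epsilon: add p5.
From p4 via epsilon: add p13.
From p5 via epsilon: add p7.
No new states can be added; the closed set is {p1, p2, p4, p5, p7, p13}.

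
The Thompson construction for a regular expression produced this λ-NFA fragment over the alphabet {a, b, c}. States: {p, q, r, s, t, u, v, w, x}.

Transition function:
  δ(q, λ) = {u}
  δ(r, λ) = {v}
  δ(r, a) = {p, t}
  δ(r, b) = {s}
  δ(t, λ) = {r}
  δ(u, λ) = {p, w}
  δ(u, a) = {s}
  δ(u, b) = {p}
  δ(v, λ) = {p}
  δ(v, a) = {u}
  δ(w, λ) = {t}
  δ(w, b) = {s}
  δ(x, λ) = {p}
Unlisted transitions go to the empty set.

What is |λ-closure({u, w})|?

6

Start with {u, w}.
From u via λ: add p.
From w via λ: add t.
From t via λ: add r.
From r via λ: add v.
λ-closure = {p, r, t, u, v, w}, which has 6 states.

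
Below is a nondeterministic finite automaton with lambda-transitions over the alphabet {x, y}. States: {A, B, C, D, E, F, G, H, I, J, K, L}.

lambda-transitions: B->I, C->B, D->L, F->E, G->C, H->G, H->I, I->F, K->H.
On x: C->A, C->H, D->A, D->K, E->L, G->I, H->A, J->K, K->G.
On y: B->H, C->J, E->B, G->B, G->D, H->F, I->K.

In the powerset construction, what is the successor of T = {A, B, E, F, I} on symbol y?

B on y → {H}.
E on y → {B}.
I on y → {K}.
No y-transition from A, F.
Union after reading y: {B, H, K}.
Now take the lambda-closure:
From B via lambda: add I.
From H via lambda: add G.
From G via lambda: add C.
From I via lambda: add F.
From F via lambda: add E.
No new states can be added; the closed set is {B, C, E, F, G, H, I, K}.

{B, C, E, F, G, H, I, K}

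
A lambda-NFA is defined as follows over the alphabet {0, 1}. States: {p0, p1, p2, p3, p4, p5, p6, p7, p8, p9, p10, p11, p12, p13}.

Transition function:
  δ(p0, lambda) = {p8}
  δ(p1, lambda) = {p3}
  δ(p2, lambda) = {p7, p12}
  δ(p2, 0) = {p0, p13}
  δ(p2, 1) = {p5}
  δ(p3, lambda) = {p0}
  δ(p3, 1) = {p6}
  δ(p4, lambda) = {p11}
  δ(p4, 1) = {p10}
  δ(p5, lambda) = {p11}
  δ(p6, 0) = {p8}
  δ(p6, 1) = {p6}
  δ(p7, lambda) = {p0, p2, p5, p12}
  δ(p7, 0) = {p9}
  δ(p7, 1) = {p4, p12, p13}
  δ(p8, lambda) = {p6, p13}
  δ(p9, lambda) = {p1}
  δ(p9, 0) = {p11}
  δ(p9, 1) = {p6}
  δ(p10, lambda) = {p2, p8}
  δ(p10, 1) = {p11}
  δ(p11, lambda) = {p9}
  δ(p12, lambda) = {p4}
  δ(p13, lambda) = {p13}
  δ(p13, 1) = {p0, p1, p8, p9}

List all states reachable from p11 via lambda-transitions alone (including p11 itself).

Start with {p11}.
From p11 via lambda: add p9.
From p9 via lambda: add p1.
From p1 via lambda: add p3.
From p3 via lambda: add p0.
From p0 via lambda: add p8.
From p8 via lambda: add p6, p13.
No new states can be added; the closed set is {p0, p1, p3, p6, p8, p9, p11, p13}.

{p0, p1, p3, p6, p8, p9, p11, p13}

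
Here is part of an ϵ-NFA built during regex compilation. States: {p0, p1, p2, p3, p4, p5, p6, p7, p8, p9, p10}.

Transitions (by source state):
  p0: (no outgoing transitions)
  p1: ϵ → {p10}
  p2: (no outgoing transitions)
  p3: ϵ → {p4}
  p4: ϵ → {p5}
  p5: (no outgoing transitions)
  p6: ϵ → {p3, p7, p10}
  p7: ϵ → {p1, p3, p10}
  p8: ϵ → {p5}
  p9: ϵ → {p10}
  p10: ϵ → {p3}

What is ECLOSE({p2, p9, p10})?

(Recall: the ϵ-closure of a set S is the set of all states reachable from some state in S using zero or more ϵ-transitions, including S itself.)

Start with {p2, p9, p10}.
From p10 via ϵ: add p3.
From p3 via ϵ: add p4.
From p4 via ϵ: add p5.
No new states can be added; the closed set is {p2, p3, p4, p5, p9, p10}.

{p2, p3, p4, p5, p9, p10}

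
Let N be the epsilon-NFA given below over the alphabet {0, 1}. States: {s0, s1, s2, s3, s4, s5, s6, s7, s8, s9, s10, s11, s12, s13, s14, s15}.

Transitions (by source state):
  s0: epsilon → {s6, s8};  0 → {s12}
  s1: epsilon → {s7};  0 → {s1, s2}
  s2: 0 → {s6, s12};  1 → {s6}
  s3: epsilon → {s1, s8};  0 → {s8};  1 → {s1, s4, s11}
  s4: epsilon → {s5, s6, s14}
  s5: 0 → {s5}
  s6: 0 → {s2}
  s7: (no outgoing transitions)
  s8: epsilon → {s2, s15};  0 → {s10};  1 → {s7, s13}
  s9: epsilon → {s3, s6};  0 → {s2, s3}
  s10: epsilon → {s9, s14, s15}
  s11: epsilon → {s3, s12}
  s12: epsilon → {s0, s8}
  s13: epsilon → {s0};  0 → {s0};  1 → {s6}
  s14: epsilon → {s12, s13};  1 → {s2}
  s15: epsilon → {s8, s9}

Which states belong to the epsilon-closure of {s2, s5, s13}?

{s0, s1, s2, s3, s5, s6, s7, s8, s9, s13, s15}

Start with {s2, s5, s13}.
From s13 via epsilon: add s0.
From s0 via epsilon: add s6, s8.
From s8 via epsilon: add s15.
From s15 via epsilon: add s9.
From s9 via epsilon: add s3.
From s3 via epsilon: add s1.
From s1 via epsilon: add s7.
No new states can be added; the closed set is {s0, s1, s2, s3, s5, s6, s7, s8, s9, s13, s15}.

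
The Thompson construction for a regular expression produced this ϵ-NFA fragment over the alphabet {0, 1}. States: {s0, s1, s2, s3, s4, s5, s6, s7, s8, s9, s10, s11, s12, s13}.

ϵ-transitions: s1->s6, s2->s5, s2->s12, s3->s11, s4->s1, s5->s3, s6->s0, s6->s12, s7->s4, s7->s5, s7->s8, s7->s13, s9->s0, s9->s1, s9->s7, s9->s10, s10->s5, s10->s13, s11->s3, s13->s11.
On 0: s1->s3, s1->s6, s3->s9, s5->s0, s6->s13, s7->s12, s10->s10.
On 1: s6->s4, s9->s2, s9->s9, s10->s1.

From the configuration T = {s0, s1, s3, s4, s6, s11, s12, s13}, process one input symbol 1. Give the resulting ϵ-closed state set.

s6 on 1 → {s4}.
No 1-transition from s0, s1, s3, s4, s11, s12, s13.
Union after reading 1: {s4}.
Now take the ϵ-closure:
From s4 via ϵ: add s1.
From s1 via ϵ: add s6.
From s6 via ϵ: add s0, s12.
No new states can be added; the closed set is {s0, s1, s4, s6, s12}.

{s0, s1, s4, s6, s12}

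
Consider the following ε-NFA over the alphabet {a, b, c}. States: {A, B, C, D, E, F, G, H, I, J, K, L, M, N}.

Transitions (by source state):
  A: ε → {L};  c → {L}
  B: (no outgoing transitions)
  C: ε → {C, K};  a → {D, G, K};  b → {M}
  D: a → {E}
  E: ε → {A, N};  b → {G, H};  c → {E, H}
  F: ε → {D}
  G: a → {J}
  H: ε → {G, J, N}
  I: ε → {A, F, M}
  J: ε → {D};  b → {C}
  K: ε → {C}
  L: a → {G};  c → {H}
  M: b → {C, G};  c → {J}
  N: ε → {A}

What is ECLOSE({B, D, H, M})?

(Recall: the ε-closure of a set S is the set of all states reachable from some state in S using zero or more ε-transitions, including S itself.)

{A, B, D, G, H, J, L, M, N}

Start with {B, D, H, M}.
From H via ε: add G, J, N.
From N via ε: add A.
From A via ε: add L.
No new states can be added; the closed set is {A, B, D, G, H, J, L, M, N}.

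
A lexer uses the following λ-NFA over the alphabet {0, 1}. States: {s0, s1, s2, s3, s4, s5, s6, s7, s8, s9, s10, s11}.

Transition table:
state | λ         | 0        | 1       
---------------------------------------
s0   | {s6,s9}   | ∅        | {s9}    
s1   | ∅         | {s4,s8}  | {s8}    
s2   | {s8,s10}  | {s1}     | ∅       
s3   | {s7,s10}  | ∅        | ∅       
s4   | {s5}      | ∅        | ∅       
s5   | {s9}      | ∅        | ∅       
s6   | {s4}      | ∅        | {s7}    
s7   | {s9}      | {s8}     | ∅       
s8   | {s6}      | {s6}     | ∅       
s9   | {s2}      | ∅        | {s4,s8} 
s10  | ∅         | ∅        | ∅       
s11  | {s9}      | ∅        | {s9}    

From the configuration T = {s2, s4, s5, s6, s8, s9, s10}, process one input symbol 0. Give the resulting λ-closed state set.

s2 on 0 → {s1}.
s8 on 0 → {s6}.
No 0-transition from s4, s5, s6, s9, s10.
Union after reading 0: {s1, s6}.
Now take the λ-closure:
From s6 via λ: add s4.
From s4 via λ: add s5.
From s5 via λ: add s9.
From s9 via λ: add s2.
From s2 via λ: add s8, s10.
No new states can be added; the closed set is {s1, s2, s4, s5, s6, s8, s9, s10}.

{s1, s2, s4, s5, s6, s8, s9, s10}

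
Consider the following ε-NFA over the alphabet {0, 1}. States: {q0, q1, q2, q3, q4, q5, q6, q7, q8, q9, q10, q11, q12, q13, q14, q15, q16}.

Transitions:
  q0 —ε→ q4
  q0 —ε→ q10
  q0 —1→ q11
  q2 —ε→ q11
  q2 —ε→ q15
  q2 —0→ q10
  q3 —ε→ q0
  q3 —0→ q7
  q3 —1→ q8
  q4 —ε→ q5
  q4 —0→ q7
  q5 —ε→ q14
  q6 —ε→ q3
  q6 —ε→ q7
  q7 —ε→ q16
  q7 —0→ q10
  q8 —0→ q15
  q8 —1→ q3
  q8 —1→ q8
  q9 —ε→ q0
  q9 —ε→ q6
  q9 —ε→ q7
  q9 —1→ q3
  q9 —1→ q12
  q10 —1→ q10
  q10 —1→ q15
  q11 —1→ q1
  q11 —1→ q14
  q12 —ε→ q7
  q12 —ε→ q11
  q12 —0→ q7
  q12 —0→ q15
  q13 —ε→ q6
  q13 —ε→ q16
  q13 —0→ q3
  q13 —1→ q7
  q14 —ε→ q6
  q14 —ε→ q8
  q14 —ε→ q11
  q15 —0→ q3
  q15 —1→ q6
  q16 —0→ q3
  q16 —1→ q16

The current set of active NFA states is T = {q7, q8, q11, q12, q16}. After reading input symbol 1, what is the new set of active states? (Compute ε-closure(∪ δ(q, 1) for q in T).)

q8 on 1 → {q3, q8}.
q11 on 1 → {q1, q14}.
q16 on 1 → {q16}.
No 1-transition from q7, q12.
Union after reading 1: {q1, q3, q8, q14, q16}.
Now take the ε-closure:
From q3 via ε: add q0.
From q14 via ε: add q6, q11.
From q0 via ε: add q4, q10.
From q6 via ε: add q7.
From q4 via ε: add q5.
No new states can be added; the closed set is {q0, q1, q3, q4, q5, q6, q7, q8, q10, q11, q14, q16}.

{q0, q1, q3, q4, q5, q6, q7, q8, q10, q11, q14, q16}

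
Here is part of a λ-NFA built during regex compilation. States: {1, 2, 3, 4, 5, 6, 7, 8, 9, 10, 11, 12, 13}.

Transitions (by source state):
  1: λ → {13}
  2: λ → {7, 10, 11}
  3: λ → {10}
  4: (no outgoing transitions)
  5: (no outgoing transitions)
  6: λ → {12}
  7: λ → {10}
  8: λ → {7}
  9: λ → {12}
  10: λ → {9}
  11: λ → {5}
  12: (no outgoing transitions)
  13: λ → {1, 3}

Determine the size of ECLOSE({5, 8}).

6

Start with {5, 8}.
From 8 via λ: add 7.
From 7 via λ: add 10.
From 10 via λ: add 9.
From 9 via λ: add 12.
λ-closure = {5, 7, 8, 9, 10, 12}, which has 6 states.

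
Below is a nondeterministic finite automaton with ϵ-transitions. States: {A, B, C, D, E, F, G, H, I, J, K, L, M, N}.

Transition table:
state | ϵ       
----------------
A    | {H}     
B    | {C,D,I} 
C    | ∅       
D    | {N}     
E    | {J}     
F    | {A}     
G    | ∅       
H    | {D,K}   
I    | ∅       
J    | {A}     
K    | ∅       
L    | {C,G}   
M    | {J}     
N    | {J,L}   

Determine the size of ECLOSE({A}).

9

Start with {A}.
From A via ϵ: add H.
From H via ϵ: add D, K.
From D via ϵ: add N.
From N via ϵ: add J, L.
From L via ϵ: add C, G.
ϵ-closure = {A, C, D, G, H, J, K, L, N}, which has 9 states.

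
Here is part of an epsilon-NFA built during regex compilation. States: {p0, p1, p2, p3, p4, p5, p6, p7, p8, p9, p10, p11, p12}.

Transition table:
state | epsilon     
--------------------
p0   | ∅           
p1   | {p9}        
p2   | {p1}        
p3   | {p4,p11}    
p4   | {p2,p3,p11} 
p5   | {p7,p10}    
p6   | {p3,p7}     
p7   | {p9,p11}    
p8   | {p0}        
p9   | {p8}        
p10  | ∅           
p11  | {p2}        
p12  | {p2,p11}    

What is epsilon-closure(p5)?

{p0, p1, p2, p5, p7, p8, p9, p10, p11}

Start with {p5}.
From p5 via epsilon: add p7, p10.
From p7 via epsilon: add p9, p11.
From p9 via epsilon: add p8.
From p11 via epsilon: add p2.
From p2 via epsilon: add p1.
From p8 via epsilon: add p0.
No new states can be added; the closed set is {p0, p1, p2, p5, p7, p8, p9, p10, p11}.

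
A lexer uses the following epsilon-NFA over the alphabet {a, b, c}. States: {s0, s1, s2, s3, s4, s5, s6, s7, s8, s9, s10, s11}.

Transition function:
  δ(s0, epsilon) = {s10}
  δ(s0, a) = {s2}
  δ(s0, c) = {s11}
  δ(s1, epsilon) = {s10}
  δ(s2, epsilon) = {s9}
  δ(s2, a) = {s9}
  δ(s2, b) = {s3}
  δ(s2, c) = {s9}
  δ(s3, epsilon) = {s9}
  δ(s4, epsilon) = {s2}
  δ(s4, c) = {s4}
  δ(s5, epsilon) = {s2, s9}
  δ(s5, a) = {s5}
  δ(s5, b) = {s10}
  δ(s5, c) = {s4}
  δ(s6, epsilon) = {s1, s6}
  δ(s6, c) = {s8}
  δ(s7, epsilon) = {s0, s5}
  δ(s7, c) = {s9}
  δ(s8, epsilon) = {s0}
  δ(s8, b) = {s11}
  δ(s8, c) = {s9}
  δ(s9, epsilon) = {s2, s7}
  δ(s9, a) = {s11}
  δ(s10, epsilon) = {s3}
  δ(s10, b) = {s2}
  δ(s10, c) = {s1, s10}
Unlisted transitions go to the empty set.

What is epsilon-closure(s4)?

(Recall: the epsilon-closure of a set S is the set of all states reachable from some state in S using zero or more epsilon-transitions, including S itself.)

{s0, s2, s3, s4, s5, s7, s9, s10}

Start with {s4}.
From s4 via epsilon: add s2.
From s2 via epsilon: add s9.
From s9 via epsilon: add s7.
From s7 via epsilon: add s0, s5.
From s0 via epsilon: add s10.
From s10 via epsilon: add s3.
No new states can be added; the closed set is {s0, s2, s3, s4, s5, s7, s9, s10}.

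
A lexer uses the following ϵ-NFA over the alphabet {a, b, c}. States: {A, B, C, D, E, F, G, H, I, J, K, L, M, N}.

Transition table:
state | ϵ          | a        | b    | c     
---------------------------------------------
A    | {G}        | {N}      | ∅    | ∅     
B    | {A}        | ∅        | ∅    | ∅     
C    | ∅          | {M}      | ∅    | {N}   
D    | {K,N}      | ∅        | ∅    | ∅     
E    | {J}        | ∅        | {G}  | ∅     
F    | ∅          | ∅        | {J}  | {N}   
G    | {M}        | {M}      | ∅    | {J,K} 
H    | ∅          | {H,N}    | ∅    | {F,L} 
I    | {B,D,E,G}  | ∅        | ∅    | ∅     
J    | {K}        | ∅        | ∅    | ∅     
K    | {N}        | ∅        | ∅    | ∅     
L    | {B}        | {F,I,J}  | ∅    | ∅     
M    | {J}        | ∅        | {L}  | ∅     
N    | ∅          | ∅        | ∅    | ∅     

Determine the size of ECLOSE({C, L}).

Start with {C, L}.
From L via ϵ: add B.
From B via ϵ: add A.
From A via ϵ: add G.
From G via ϵ: add M.
From M via ϵ: add J.
From J via ϵ: add K.
From K via ϵ: add N.
ϵ-closure = {A, B, C, G, J, K, L, M, N}, which has 9 states.

9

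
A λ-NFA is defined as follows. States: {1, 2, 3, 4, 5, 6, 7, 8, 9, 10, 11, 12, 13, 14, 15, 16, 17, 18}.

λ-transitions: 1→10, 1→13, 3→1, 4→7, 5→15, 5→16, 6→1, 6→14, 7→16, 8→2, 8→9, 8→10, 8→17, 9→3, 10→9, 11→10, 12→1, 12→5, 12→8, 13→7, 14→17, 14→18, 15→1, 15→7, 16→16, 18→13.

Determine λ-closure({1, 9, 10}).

Start with {1, 9, 10}.
From 1 via λ: add 13.
From 9 via λ: add 3.
From 13 via λ: add 7.
From 7 via λ: add 16.
No new states can be added; the closed set is {1, 3, 7, 9, 10, 13, 16}.

{1, 3, 7, 9, 10, 13, 16}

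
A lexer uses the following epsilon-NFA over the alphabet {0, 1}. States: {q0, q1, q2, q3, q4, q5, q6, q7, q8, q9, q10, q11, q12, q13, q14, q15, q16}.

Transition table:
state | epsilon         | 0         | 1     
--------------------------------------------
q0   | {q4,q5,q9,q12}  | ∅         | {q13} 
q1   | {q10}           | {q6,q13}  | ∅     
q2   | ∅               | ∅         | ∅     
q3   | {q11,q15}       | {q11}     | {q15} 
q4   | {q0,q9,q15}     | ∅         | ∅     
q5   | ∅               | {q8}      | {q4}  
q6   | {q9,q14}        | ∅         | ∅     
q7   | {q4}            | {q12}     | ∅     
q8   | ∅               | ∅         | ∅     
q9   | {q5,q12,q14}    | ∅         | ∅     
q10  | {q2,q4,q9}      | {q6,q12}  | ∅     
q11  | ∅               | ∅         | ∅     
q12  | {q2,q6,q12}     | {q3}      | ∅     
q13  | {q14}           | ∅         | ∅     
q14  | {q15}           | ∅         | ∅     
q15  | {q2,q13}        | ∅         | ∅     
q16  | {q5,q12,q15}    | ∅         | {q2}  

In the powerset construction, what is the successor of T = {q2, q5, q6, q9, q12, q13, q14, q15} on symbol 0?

q5 on 0 → {q8}.
q12 on 0 → {q3}.
No 0-transition from q2, q6, q9, q13, q14, q15.
Union after reading 0: {q3, q8}.
Now take the epsilon-closure:
From q3 via epsilon: add q11, q15.
From q15 via epsilon: add q2, q13.
From q13 via epsilon: add q14.
No new states can be added; the closed set is {q2, q3, q8, q11, q13, q14, q15}.

{q2, q3, q8, q11, q13, q14, q15}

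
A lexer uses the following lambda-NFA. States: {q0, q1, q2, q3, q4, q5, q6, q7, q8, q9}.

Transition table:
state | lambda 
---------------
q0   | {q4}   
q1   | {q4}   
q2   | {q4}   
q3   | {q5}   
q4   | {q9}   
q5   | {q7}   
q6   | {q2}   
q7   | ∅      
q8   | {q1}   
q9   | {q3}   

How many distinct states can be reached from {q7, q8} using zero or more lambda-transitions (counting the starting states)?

Start with {q7, q8}.
From q8 via lambda: add q1.
From q1 via lambda: add q4.
From q4 via lambda: add q9.
From q9 via lambda: add q3.
From q3 via lambda: add q5.
lambda-closure = {q1, q3, q4, q5, q7, q8, q9}, which has 7 states.

7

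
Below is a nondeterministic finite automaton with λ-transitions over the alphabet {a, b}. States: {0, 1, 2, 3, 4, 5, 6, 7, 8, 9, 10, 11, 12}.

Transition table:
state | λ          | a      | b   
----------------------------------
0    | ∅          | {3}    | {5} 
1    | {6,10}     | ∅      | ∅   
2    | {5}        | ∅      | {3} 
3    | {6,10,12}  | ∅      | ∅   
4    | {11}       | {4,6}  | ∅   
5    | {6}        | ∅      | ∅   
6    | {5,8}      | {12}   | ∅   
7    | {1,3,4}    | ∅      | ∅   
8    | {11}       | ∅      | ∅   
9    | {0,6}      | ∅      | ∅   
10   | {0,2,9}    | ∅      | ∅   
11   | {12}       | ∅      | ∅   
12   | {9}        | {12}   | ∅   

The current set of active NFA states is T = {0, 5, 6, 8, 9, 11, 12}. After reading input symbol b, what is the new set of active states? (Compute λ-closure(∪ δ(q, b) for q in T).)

{0, 5, 6, 8, 9, 11, 12}

0 on b → {5}.
No b-transition from 5, 6, 8, 9, 11, 12.
Union after reading b: {5}.
Now take the λ-closure:
From 5 via λ: add 6.
From 6 via λ: add 8.
From 8 via λ: add 11.
From 11 via λ: add 12.
From 12 via λ: add 9.
From 9 via λ: add 0.
No new states can be added; the closed set is {0, 5, 6, 8, 9, 11, 12}.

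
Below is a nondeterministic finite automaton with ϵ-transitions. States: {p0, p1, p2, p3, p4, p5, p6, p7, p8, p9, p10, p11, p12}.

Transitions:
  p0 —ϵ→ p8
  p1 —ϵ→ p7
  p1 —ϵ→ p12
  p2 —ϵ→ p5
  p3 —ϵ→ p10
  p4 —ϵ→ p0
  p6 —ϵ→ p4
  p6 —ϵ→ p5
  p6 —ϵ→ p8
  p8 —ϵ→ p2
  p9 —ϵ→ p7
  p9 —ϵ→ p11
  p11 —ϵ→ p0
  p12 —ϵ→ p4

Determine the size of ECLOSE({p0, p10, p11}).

Start with {p0, p10, p11}.
From p0 via ϵ: add p8.
From p8 via ϵ: add p2.
From p2 via ϵ: add p5.
ϵ-closure = {p0, p2, p5, p8, p10, p11}, which has 6 states.

6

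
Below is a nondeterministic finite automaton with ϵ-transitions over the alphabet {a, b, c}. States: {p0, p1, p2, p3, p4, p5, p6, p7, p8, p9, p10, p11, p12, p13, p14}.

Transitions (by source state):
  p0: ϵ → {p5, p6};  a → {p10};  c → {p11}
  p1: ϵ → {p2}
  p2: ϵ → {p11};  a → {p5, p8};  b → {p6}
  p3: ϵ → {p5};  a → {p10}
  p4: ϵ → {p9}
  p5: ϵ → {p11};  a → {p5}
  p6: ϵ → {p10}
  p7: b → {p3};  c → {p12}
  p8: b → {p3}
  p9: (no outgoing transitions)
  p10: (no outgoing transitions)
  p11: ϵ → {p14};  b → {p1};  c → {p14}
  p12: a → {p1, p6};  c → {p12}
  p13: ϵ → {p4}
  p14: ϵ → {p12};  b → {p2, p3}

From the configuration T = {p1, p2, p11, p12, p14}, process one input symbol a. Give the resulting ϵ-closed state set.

{p1, p2, p5, p6, p8, p10, p11, p12, p14}

p2 on a → {p5, p8}.
p12 on a → {p1, p6}.
No a-transition from p1, p11, p14.
Union after reading a: {p1, p5, p6, p8}.
Now take the ϵ-closure:
From p1 via ϵ: add p2.
From p5 via ϵ: add p11.
From p6 via ϵ: add p10.
From p11 via ϵ: add p14.
From p14 via ϵ: add p12.
No new states can be added; the closed set is {p1, p2, p5, p6, p8, p10, p11, p12, p14}.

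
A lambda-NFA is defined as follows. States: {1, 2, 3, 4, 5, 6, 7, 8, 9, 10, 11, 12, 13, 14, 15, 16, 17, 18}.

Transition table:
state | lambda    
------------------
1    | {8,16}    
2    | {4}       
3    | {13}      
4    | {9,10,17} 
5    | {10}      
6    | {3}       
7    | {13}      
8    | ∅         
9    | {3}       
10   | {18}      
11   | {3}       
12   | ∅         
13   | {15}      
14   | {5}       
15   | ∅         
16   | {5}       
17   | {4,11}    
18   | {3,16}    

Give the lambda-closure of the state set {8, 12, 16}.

Start with {8, 12, 16}.
From 16 via lambda: add 5.
From 5 via lambda: add 10.
From 10 via lambda: add 18.
From 18 via lambda: add 3.
From 3 via lambda: add 13.
From 13 via lambda: add 15.
No new states can be added; the closed set is {3, 5, 8, 10, 12, 13, 15, 16, 18}.

{3, 5, 8, 10, 12, 13, 15, 16, 18}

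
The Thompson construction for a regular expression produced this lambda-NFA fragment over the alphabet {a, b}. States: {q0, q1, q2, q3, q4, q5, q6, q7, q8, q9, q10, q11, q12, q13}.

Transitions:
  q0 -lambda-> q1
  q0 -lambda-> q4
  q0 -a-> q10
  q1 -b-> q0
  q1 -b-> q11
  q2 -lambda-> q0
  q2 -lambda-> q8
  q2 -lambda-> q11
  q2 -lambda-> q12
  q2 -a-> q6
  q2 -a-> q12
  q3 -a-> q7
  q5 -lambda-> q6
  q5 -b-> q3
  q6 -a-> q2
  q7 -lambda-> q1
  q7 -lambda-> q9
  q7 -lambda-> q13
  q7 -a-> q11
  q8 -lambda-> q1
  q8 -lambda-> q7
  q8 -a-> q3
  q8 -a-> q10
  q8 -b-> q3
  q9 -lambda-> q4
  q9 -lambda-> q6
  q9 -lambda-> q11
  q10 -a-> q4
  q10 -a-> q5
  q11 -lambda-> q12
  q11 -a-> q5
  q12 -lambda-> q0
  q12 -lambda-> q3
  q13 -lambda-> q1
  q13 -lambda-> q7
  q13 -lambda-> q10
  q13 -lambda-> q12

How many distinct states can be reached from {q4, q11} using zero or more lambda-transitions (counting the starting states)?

Start with {q4, q11}.
From q11 via lambda: add q12.
From q12 via lambda: add q0, q3.
From q0 via lambda: add q1.
lambda-closure = {q0, q1, q3, q4, q11, q12}, which has 6 states.

6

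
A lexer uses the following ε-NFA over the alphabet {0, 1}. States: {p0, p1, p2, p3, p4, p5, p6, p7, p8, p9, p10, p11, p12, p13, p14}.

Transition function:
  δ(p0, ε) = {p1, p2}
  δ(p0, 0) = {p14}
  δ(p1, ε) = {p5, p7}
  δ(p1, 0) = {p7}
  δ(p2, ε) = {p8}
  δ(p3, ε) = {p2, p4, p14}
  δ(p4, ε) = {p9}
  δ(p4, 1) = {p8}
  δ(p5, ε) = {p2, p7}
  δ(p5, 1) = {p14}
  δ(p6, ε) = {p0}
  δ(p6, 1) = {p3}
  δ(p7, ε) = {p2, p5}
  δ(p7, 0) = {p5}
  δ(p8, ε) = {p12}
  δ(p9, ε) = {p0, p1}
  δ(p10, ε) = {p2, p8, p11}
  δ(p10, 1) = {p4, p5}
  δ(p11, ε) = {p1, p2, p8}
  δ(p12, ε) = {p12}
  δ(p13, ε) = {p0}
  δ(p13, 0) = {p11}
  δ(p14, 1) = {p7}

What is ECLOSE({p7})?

Start with {p7}.
From p7 via ε: add p2, p5.
From p2 via ε: add p8.
From p8 via ε: add p12.
No new states can be added; the closed set is {p2, p5, p7, p8, p12}.

{p2, p5, p7, p8, p12}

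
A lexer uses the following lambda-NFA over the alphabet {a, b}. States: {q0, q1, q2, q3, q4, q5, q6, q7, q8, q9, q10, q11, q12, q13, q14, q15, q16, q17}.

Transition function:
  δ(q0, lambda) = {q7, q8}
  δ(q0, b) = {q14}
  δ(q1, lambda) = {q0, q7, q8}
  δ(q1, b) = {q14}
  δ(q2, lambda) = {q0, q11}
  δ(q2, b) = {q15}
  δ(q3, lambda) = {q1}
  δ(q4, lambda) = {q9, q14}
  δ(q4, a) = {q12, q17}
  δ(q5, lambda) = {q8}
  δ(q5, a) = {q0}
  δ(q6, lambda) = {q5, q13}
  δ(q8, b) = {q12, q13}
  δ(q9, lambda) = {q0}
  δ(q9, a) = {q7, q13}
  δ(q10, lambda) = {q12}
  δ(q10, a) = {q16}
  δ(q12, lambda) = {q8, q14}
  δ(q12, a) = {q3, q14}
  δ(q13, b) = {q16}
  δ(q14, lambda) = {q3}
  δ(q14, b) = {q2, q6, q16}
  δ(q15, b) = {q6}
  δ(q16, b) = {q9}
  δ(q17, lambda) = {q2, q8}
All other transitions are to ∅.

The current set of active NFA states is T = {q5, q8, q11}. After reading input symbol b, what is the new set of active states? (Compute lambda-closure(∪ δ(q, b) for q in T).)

{q0, q1, q3, q7, q8, q12, q13, q14}

q8 on b → {q12, q13}.
No b-transition from q5, q11.
Union after reading b: {q12, q13}.
Now take the lambda-closure:
From q12 via lambda: add q8, q14.
From q14 via lambda: add q3.
From q3 via lambda: add q1.
From q1 via lambda: add q0, q7.
No new states can be added; the closed set is {q0, q1, q3, q7, q8, q12, q13, q14}.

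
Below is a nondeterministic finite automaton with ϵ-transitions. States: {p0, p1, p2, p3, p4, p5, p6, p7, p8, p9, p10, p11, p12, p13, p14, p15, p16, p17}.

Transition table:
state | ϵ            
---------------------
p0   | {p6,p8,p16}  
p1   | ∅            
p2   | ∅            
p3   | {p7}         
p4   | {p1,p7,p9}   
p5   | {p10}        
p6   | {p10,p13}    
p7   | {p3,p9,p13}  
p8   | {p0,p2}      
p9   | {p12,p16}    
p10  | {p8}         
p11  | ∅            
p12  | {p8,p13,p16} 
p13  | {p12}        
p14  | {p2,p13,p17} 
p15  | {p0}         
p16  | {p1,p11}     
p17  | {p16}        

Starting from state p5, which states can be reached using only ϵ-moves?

{p0, p1, p2, p5, p6, p8, p10, p11, p12, p13, p16}

Start with {p5}.
From p5 via ϵ: add p10.
From p10 via ϵ: add p8.
From p8 via ϵ: add p0, p2.
From p0 via ϵ: add p6, p16.
From p6 via ϵ: add p13.
From p16 via ϵ: add p1, p11.
From p13 via ϵ: add p12.
No new states can be added; the closed set is {p0, p1, p2, p5, p6, p8, p10, p11, p12, p13, p16}.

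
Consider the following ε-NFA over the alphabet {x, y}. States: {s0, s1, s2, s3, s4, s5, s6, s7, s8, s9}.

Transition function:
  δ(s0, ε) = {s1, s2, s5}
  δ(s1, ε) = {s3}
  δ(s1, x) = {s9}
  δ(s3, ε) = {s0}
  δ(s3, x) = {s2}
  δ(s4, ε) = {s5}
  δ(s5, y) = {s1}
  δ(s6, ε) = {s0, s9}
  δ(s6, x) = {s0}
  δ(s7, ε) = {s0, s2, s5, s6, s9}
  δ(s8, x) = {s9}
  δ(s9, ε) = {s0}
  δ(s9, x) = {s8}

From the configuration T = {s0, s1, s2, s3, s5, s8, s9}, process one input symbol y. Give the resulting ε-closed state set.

{s0, s1, s2, s3, s5}

s5 on y → {s1}.
No y-transition from s0, s1, s2, s3, s8, s9.
Union after reading y: {s1}.
Now take the ε-closure:
From s1 via ε: add s3.
From s3 via ε: add s0.
From s0 via ε: add s2, s5.
No new states can be added; the closed set is {s0, s1, s2, s3, s5}.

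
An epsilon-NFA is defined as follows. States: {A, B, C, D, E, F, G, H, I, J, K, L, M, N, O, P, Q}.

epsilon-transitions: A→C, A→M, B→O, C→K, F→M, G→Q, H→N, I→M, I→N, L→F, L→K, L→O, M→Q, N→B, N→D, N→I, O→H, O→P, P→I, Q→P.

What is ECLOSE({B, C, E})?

Start with {B, C, E}.
From B via epsilon: add O.
From C via epsilon: add K.
From O via epsilon: add H, P.
From H via epsilon: add N.
From P via epsilon: add I.
From I via epsilon: add M.
From N via epsilon: add D.
From M via epsilon: add Q.
No new states can be added; the closed set is {B, C, D, E, H, I, K, M, N, O, P, Q}.

{B, C, D, E, H, I, K, M, N, O, P, Q}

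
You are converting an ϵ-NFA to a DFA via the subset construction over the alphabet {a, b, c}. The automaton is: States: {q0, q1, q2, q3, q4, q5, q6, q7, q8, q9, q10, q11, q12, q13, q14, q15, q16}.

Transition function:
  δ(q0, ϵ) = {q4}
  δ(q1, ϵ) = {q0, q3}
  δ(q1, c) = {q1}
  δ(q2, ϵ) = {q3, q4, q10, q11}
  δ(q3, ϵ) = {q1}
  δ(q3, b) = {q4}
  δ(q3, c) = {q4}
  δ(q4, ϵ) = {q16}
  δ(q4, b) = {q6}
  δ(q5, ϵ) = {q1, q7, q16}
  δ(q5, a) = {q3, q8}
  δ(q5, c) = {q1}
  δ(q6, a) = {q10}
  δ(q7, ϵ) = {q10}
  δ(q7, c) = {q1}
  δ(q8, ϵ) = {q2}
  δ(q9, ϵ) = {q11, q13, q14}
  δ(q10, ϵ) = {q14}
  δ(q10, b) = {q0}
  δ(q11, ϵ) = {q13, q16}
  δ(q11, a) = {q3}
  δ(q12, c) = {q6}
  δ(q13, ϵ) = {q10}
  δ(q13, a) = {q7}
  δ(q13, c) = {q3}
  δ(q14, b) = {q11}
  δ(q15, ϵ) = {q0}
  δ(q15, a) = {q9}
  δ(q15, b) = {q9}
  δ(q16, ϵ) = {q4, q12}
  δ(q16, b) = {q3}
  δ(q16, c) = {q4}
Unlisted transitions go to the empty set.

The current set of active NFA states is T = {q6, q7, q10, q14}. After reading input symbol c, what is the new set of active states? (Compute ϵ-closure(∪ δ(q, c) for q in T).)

{q0, q1, q3, q4, q12, q16}

q7 on c → {q1}.
No c-transition from q6, q10, q14.
Union after reading c: {q1}.
Now take the ϵ-closure:
From q1 via ϵ: add q0, q3.
From q0 via ϵ: add q4.
From q4 via ϵ: add q16.
From q16 via ϵ: add q12.
No new states can be added; the closed set is {q0, q1, q3, q4, q12, q16}.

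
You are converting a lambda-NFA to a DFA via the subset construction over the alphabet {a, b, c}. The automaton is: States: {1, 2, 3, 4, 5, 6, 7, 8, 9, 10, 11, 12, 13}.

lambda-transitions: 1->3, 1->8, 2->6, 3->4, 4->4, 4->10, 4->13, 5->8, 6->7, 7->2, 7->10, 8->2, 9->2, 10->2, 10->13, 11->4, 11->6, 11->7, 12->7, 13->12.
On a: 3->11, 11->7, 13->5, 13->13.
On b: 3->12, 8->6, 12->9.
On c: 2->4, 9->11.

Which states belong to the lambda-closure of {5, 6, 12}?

Start with {5, 6, 12}.
From 5 via lambda: add 8.
From 6 via lambda: add 7.
From 7 via lambda: add 2, 10.
From 10 via lambda: add 13.
No new states can be added; the closed set is {2, 5, 6, 7, 8, 10, 12, 13}.

{2, 5, 6, 7, 8, 10, 12, 13}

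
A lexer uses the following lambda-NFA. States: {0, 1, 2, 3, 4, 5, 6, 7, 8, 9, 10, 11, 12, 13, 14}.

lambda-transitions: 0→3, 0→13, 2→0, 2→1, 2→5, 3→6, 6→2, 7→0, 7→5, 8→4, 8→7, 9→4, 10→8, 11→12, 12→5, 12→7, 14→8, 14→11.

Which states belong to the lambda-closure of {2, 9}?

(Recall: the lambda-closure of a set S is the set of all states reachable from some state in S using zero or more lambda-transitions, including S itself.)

{0, 1, 2, 3, 4, 5, 6, 9, 13}

Start with {2, 9}.
From 2 via lambda: add 0, 1, 5.
From 9 via lambda: add 4.
From 0 via lambda: add 3, 13.
From 3 via lambda: add 6.
No new states can be added; the closed set is {0, 1, 2, 3, 4, 5, 6, 9, 13}.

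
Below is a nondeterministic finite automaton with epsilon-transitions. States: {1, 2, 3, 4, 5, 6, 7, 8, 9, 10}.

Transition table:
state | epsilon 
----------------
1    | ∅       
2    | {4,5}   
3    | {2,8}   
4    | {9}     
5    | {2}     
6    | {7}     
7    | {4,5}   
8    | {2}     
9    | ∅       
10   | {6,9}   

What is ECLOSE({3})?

Start with {3}.
From 3 via epsilon: add 2, 8.
From 2 via epsilon: add 4, 5.
From 4 via epsilon: add 9.
No new states can be added; the closed set is {2, 3, 4, 5, 8, 9}.

{2, 3, 4, 5, 8, 9}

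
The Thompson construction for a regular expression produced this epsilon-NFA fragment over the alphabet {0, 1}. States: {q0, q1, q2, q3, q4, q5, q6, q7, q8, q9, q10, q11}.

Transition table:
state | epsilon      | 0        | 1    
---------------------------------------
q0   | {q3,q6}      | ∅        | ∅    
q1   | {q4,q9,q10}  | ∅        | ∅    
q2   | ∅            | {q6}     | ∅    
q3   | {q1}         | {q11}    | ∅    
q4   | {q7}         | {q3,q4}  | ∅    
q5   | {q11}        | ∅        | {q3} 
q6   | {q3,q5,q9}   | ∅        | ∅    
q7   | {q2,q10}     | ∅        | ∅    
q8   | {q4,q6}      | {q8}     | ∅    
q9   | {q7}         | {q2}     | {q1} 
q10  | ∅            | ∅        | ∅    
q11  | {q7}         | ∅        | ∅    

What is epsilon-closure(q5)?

Start with {q5}.
From q5 via epsilon: add q11.
From q11 via epsilon: add q7.
From q7 via epsilon: add q2, q10.
No new states can be added; the closed set is {q2, q5, q7, q10, q11}.

{q2, q5, q7, q10, q11}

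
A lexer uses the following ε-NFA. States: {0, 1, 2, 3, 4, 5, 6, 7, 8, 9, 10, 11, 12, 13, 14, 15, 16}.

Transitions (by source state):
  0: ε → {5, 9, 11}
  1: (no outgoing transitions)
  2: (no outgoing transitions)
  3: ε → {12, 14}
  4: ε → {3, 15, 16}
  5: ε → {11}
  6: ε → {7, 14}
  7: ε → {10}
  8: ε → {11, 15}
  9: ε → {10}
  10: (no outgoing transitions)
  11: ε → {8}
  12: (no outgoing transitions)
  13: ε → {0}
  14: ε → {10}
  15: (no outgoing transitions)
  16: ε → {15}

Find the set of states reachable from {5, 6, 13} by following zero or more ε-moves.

Start with {5, 6, 13}.
From 5 via ε: add 11.
From 6 via ε: add 7, 14.
From 13 via ε: add 0.
From 0 via ε: add 9.
From 7 via ε: add 10.
From 11 via ε: add 8.
From 8 via ε: add 15.
No new states can be added; the closed set is {0, 5, 6, 7, 8, 9, 10, 11, 13, 14, 15}.

{0, 5, 6, 7, 8, 9, 10, 11, 13, 14, 15}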